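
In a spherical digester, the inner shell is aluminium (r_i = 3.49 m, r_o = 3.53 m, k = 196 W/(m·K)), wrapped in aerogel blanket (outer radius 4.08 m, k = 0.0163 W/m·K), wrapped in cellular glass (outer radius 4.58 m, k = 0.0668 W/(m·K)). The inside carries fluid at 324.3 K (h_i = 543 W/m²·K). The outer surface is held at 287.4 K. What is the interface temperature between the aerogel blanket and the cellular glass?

T = 292.8 K

Series thermal resistances, inner to outer:
  R_conv,in = 1/(4πr²h) = 1/(4π·3.49²·543) = 1.203×10^-5 K/W
  R_aluminium = (1/3.49 − 1/3.53)/(4πk) = 0.003247/(4π·196) = 1.318×10^-6 K/W
  R_aerogel blanket = (1/3.53 − 1/4.08)/(4πk) = 0.03819/(4π·0.0163) = 0.1864 K/W
  R_cellular glass = (1/4.08 − 1/4.58)/(4πk) = 0.02676/(4π·0.0668) = 0.03188 K/W
ΣR = 1.203×10^-5 + 1.318×10^-6 + 0.1864 + 0.03188 = 0.2183 K/W
Q = ΔT/ΣR = (324.3 K − 287.4 K)/0.2183 = 169.0 W
From the inner boundary to the aerogel blanket/cellular glass interface, ΣR_partial = 0.1864 K/W.
T_interface = T_in − Q·ΣR_partial = 324.3 K − (169.0)(0.1864) = 292.8 K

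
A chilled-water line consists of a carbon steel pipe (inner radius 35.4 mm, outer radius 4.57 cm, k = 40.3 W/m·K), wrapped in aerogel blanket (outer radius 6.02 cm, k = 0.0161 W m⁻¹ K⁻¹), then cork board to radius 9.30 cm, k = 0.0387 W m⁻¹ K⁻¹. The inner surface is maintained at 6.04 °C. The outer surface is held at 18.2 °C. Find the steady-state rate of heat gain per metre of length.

Q' = 2.69 W/m

Treat each layer as a resistance in series:
  R'_carbon steel = ln(0.0457/0.0354)/(2πk) = 0.2554/(2π·40.3) = 0.001009 m·K/W
  R'_aerogel blanket = ln(0.0602/0.0457)/(2πk) = 0.2756/(2π·0.0161) = 2.724 m·K/W
  R'_cork board = ln(0.0930/0.0602)/(2πk) = 0.4349/(2π·0.0387) = 1.789 m·K/W
ΣR = 0.001009 + 2.724 + 1.789 = 4.514 m·K/W
Q' = ΔT/ΣR = (6.04 °C − 18.2 °C)/4.514 = -2.69 W/m
(Negative Q' ⇒ heat flows inward; heat gain = 2.69 W/m.)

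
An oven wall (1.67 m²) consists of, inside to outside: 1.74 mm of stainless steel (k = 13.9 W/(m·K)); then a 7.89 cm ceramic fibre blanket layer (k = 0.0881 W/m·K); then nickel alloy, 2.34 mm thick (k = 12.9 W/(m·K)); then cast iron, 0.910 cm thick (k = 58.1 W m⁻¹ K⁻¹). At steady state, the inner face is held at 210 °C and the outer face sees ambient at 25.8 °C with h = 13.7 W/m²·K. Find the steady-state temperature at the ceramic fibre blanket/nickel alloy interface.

T = 39.7 °C

Resistance network (inner→outer):
  R_stainless steel = L/(kA) = 0.00174/(13.9·1.67) = 7.496×10^-5 K/W
  R_ceramic fibre blanket = L/(kA) = 0.0789/(0.0881·1.67) = 0.5363 K/W
  R_nickel alloy = L/(kA) = 0.00234/(12.9·1.67) = 1.086×10^-4 K/W
  R_cast iron = L/(kA) = 0.00910/(58.1·1.67) = 9.379×10^-5 K/W
  R_conv,out = 1/(hA) = 1/(13.7·1.67) = 0.04371 K/W
ΣR = 7.496×10^-5 + 0.5363 + 1.086×10^-4 + 9.379×10^-5 + 0.04371 = 0.5803 K/W
Q = ΔT/ΣR = (210 °C − 25.8 °C)/0.5803 = 317.4 W
From the inner boundary to the ceramic fibre blanket/nickel alloy interface, ΣR_partial = 0.5364 K/W.
T_interface = T_in − Q·ΣR_partial = 210 °C − (317.4)(0.5364) = 39.7 °C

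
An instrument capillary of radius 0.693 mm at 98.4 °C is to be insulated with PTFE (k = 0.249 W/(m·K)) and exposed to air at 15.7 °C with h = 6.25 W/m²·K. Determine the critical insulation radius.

r_cr = 3.98 cm

For a cylinder, r_cr = k_ins/h = 0.249/6.25 = 0.0398 m = 3.98 cm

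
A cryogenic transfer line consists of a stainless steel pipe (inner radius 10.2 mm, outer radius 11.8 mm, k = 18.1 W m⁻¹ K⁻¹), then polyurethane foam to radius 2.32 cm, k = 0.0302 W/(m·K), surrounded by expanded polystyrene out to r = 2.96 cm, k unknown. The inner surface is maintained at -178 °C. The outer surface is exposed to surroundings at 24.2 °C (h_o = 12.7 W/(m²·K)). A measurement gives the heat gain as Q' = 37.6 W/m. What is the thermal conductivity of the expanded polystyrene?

k = 0.0279 W/m·K

ΣR = ΔT/Q' = |-178 − 24.2|/37.6 = 5.378 m·K/W
Known resistances:
  R'_stainless steel = ln(0.0118/0.0102)/(2πk) = 0.1457/(2π·18.1) = 0.001281 m·K/W
  R'_polyurethane foam = ln(0.0232/0.0118)/(2πk) = 0.6761/(2π·0.0302) = 3.563 m·K/W
  R'_conv,out = 1/(2πr h) = 1/(2π·0.0296·12.7) = 0.4234 m·K/W
R_expanded polystyrene = ΣR − ΣR_known = 5.378 − 3.988 = 1.390 m·K/W
ln(r₂/r₁)/(2πk) = 1.390 ⇒ k = 0.2436/(2π·1.390) = 0.0279 W/m·K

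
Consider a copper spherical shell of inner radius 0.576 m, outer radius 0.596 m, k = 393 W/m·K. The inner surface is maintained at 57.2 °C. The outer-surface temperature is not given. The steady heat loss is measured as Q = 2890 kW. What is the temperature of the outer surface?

Series resistances:
  R_copper = (1/0.576 − 1/0.596)/(4πk) = 0.05826/(4π·393) = 1.180×10^-5 K/W
ΣR = 1.180×10^-5 K/W
ΔT = Q·ΣR = 2.89×10^6 × 1.180×10^-5 = 34.10 K
Heat flows outward, so T_out = T_in − ΔT = 57.2 − 34.10 = 23.1 °C

T_out = 23.1 °C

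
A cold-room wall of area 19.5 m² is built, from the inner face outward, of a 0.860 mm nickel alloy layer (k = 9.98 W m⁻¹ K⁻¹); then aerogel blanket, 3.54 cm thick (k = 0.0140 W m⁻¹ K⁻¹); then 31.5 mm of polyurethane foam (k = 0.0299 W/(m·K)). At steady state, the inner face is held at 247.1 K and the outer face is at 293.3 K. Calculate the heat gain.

Series thermal resistances, inner to outer:
  R_nickel alloy = L/(kA) = 8.60×10^-4/(9.98·19.5) = 4.419×10^-6 K/W
  R_aerogel blanket = L/(kA) = 0.0354/(0.0140·19.5) = 0.1297 K/W
  R_polyurethane foam = L/(kA) = 0.0315/(0.0299·19.5) = 0.05403 K/W
ΣR = 4.419×10^-6 + 0.1297 + 0.05403 = 0.1837 K/W
Q = ΔT/ΣR = (247.1 K − 293.3 K)/0.1837 = -251 W
(Negative Q ⇒ heat flows inward; heat gain = 251 W.)

Q = 251 W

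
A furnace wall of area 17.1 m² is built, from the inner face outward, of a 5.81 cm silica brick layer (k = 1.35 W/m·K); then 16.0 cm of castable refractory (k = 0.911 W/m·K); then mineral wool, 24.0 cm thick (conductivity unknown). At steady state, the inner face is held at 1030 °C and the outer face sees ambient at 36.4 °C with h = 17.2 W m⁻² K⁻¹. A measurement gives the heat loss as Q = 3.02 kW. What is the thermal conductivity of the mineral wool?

ΣR = ΔT/Q = |1030 − 36.4|/3020 = 0.3290 K/W
Known resistances:
  R_silica brick = L/(kA) = 0.0581/(1.35·17.1) = 0.002517 K/W
  R_castable refractory = L/(kA) = 0.160/(0.911·17.1) = 0.01027 K/W
  R_conv,out = 1/(hA) = 1/(17.2·17.1) = 0.003400 K/W
R_mineral wool = ΣR − ΣR_known = 0.3290 − 0.01619 = 0.3128 K/W
L/(kA) = 0.3128 ⇒ k = 0.240/(0.3128·17.1) = 0.0449 W/m·K

k = 0.0449 W/m·K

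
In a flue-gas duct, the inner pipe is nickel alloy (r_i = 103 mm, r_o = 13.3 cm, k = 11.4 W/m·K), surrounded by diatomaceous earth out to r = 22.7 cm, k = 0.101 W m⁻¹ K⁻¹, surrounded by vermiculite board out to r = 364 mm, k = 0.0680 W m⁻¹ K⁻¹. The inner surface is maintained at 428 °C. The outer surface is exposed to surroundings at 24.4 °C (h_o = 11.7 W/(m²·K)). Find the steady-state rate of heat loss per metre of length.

Resistance network (inner→outer):
  R'_nickel alloy = ln(0.133/0.103)/(2πk) = 0.2556/(2π·11.4) = 0.003569 m·K/W
  R'_diatomaceous earth = ln(0.227/0.133)/(2πk) = 0.5346/(2π·0.101) = 0.8424 m·K/W
  R'_vermiculite board = ln(0.364/0.227)/(2πk) = 0.4722/(2π·0.0680) = 1.105 m·K/W
  R'_conv,out = 1/(2πr h) = 1/(2π·0.364·11.7) = 0.03737 m·K/W
ΣR = 0.003569 + 0.8424 + 1.105 + 0.03737 = 1.988 m·K/W
Q' = ΔT/ΣR = (428 °C − 24.4 °C)/1.988 = 203 W/m

Q' = 203 W/m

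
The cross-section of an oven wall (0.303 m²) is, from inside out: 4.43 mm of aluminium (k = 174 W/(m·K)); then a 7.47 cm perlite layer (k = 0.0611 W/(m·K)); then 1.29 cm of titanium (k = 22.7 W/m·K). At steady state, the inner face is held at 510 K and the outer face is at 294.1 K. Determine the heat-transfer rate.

Series thermal resistances, inner to outer:
  R_aluminium = L/(kA) = 0.00443/(174·0.303) = 8.403×10^-5 K/W
  R_perlite = L/(kA) = 0.0747/(0.0611·0.303) = 4.035 K/W
  R_titanium = L/(kA) = 0.0129/(22.7·0.303) = 0.001876 K/W
ΣR = 8.403×10^-5 + 4.035 + 0.001876 = 4.037 K/W
Q = ΔT/ΣR = (510 K − 294.1 K)/4.037 = 53.5 W

Q = 53.5 W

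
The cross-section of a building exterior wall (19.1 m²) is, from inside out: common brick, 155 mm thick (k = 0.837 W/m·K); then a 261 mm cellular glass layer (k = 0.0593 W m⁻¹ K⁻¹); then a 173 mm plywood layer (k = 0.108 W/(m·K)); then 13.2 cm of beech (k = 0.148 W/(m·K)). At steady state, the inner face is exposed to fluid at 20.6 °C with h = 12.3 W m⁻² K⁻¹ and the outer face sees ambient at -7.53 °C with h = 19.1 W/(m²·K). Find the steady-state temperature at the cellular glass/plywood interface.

T = 2.40 °C

Resistance network (inner→outer):
  R_conv,in = 1/(hA) = 1/(12.3·19.1) = 0.004257 K/W
  R_common brick = L/(kA) = 0.155/(0.837·19.1) = 0.009696 K/W
  R_cellular glass = L/(kA) = 0.261/(0.0593·19.1) = 0.2304 K/W
  R_plywood = L/(kA) = 0.173/(0.108·19.1) = 0.08387 K/W
  R_beech = L/(kA) = 0.132/(0.148·19.1) = 0.04670 K/W
  R_conv,out = 1/(hA) = 1/(19.1·19.1) = 0.002741 K/W
ΣR = 0.004257 + 0.009696 + 0.2304 + 0.08387 + 0.04670 + 0.002741 = 0.3777 K/W
Q = ΔT/ΣR = (20.6 °C − -7.53 °C)/0.3777 = 74.48 W
From the inner boundary to the cellular glass/plywood interface, ΣR_partial = 0.2444 K/W.
T_interface = T_in − Q·ΣR_partial = 20.6 °C − (74.48)(0.2444) = 2.40 °C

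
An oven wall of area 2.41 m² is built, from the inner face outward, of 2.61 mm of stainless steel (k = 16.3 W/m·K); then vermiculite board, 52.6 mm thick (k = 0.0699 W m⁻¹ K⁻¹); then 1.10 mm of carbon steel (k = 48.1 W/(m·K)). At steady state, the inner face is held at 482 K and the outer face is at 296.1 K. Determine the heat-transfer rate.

Q = 595 W

Series thermal resistances, inner to outer:
  R_stainless steel = L/(kA) = 0.00261/(16.3·2.41) = 6.644×10^-5 K/W
  R_vermiculite board = L/(kA) = 0.0526/(0.0699·2.41) = 0.3122 K/W
  R_carbon steel = L/(kA) = 0.00110/(48.1·2.41) = 9.489×10^-6 K/W
ΣR = 6.644×10^-5 + 0.3122 + 9.489×10^-6 = 0.3123 K/W
Q = ΔT/ΣR = (482 K − 296.1 K)/0.3123 = 595 W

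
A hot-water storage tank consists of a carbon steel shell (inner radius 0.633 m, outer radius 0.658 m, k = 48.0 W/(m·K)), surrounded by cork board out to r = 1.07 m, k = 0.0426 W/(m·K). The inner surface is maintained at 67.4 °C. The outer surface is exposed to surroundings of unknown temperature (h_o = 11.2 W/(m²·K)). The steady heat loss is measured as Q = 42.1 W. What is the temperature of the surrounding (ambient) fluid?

T_out = 21.1 °C

Sum the resistances:
  R_carbon steel = (1/0.633 − 1/0.658)/(4πk) = 0.06002/(4π·48.0) = 9.951×10^-5 K/W
  R_cork board = (1/0.658 − 1/1.07)/(4πk) = 0.5852/(4π·0.0426) = 1.093 K/W
  R_conv,out = 1/(4πr²h) = 1/(4π·1.07²·11.2) = 0.006206 K/W
ΣR = 1.099 K/W
ΔT = Q·ΣR = 42.1 × 1.099 = 46.27 K
Heat flows outward, so T_out = T_in − ΔT = 67.4 − 46.27 = 21.1 °C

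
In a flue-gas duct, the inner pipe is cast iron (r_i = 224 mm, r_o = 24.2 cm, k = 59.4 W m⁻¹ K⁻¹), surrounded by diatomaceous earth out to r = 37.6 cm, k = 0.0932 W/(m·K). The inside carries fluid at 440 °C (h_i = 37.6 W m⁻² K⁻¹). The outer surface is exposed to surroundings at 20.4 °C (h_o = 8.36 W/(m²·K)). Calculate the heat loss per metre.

Series thermal resistances, inner to outer:
  R'_conv,in = 1/(2πr h) = 1/(2π·0.224·37.6) = 0.01890 m·K/W
  R'_cast iron = ln(0.242/0.224)/(2πk) = 0.07729/(2π·59.4) = 2.071×10^-4 m·K/W
  R'_diatomaceous earth = ln(0.376/0.242)/(2πk) = 0.4407/(2π·0.0932) = 0.7525 m·K/W
  R'_conv,out = 1/(2πr h) = 1/(2π·0.376·8.36) = 0.05063 m·K/W
ΣR = 0.01890 + 2.071×10^-4 + 0.7525 + 0.05063 = 0.8222 m·K/W
Q' = ΔT/ΣR = (440 °C − 20.4 °C)/0.8222 = 510 W/m

Q' = 510 W/m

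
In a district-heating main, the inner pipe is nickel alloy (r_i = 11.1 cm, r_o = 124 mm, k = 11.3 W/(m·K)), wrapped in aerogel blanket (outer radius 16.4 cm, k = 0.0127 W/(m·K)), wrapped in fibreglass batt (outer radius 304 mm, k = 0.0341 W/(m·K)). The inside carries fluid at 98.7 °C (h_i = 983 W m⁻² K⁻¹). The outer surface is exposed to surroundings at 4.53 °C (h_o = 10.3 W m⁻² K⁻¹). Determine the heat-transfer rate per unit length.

Treat each layer as a resistance in series:
  R'_conv,in = 1/(2πr h) = 1/(2π·0.111·983) = 0.001459 m·K/W
  R'_nickel alloy = ln(0.124/0.111)/(2πk) = 0.1108/(2π·11.3) = 0.001560 m·K/W
  R'_aerogel blanket = ln(0.164/0.124)/(2πk) = 0.2796/(2π·0.0127) = 3.504 m·K/W
  R'_fibreglass batt = ln(0.304/0.164)/(2πk) = 0.6172/(2π·0.0341) = 2.880 m·K/W
  R'_conv,out = 1/(2πr h) = 1/(2π·0.304·10.3) = 0.05083 m·K/W
ΣR = 0.001459 + 0.001560 + 3.504 + 2.880 + 0.05083 = 6.438 m·K/W
Q' = ΔT/ΣR = (98.7 °C − 4.53 °C)/6.438 = 14.6 W/m

Q' = 14.6 W/m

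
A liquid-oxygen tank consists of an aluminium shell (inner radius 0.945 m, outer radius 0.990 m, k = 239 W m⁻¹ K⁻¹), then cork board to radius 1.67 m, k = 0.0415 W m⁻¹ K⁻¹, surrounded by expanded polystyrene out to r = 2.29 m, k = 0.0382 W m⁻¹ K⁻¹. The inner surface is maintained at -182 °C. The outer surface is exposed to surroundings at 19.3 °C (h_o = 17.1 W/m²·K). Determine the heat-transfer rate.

Treat each layer as a resistance in series:
  R_aluminium = (1/0.945 − 1/0.990)/(4πk) = 0.04810/(4π·239) = 1.602×10^-5 K/W
  R_cork board = (1/0.990 − 1/1.67)/(4πk) = 0.4113/(4π·0.0415) = 0.7887 K/W
  R_expanded polystyrene = (1/1.67 − 1/2.29)/(4πk) = 0.1621/(4π·0.0382) = 0.3377 K/W
  R_conv,out = 1/(4πr²h) = 1/(4π·2.29²·17.1) = 8.874×10^-4 K/W
ΣR = 1.602×10^-5 + 0.7887 + 0.3377 + 8.874×10^-4 = 1.127 K/W
Q = ΔT/ΣR = (-182 °C − 19.3 °C)/1.127 = -179 W
(Negative Q ⇒ heat flows inward; heat gain = 179 W.)

Q = 179 W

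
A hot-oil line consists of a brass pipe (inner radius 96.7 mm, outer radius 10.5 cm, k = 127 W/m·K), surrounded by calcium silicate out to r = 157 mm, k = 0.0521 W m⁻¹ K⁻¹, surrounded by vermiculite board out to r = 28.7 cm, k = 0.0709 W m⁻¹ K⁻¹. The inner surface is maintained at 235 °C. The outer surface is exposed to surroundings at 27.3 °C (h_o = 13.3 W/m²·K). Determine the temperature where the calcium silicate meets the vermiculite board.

Treat each layer as a resistance in series:
  R'_brass = ln(0.105/0.0967)/(2πk) = 0.08235/(2π·127) = 1.032×10^-4 m·K/W
  R'_calcium silicate = ln(0.157/0.105)/(2πk) = 0.4023/(2π·0.0521) = 1.229 m·K/W
  R'_vermiculite board = ln(0.287/0.157)/(2πk) = 0.6032/(2π·0.0709) = 1.354 m·K/W
  R'_conv,out = 1/(2πr h) = 1/(2π·0.287·13.3) = 0.04170 m·K/W
ΣR = 1.032×10^-4 + 1.229 + 1.354 + 0.04170 = 2.625 m·K/W
Q' = ΔT/ΣR = (235 °C − 27.3 °C)/2.625 = 79.12 W/m
From the inner boundary to the calcium silicate/vermiculite board interface, ΣR_partial = 1.229 m·K/W.
T_interface = T_in − Q'·ΣR_partial = 235 °C − (79.12)(1.229) = 138 °C

T = 138 °C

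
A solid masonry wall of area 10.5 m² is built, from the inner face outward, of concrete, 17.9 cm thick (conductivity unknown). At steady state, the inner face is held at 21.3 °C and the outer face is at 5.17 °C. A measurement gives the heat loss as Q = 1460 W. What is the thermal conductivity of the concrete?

k = 1.54 W/m·K

ΣR = ΔT/Q = |21.3 − 5.17|/1460 = 0.01105 K/W
L/(kA) = 0.01105 ⇒ k = 0.179/(0.01105·10.5) = 1.54 W/m·K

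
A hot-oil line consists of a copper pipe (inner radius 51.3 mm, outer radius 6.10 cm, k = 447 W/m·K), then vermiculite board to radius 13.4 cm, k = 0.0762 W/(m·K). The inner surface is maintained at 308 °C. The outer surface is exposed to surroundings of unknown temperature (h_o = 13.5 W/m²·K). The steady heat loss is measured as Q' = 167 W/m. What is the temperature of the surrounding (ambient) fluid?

T_out = 18.8 °C

Sum the resistances:
  R'_copper = ln(0.0610/0.0513)/(2πk) = 0.1732/(2π·447) = 6.166×10^-5 m·K/W
  R'_vermiculite board = ln(0.134/0.0610)/(2πk) = 0.7870/(2π·0.0762) = 1.644 m·K/W
  R'_conv,out = 1/(2πr h) = 1/(2π·0.134·13.5) = 0.08798 m·K/W
ΣR = 1.732 m·K/W
ΔT = Q'·ΣR = 167 × 1.732 = 289.2 K
Heat flows outward, so T_out = T_in − ΔT = 308 − 289.2 = 18.8 °C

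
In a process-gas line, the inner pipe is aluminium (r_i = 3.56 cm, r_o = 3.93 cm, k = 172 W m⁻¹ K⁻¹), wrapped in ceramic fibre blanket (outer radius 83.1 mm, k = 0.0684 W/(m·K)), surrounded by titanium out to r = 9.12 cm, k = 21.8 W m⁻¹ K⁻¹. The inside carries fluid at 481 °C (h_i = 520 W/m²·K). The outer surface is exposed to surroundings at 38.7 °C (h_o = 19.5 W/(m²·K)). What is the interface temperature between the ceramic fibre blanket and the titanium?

T = 60.4 °C

Series thermal resistances, inner to outer:
  R'_conv,in = 1/(2πr h) = 1/(2π·0.0356·520) = 0.008597 m·K/W
  R'_aluminium = ln(0.0393/0.0356)/(2πk) = 0.09888/(2π·172) = 9.149×10^-5 m·K/W
  R'_ceramic fibre blanket = ln(0.0831/0.0393)/(2πk) = 0.7488/(2π·0.0684) = 1.742 m·K/W
  R'_titanium = ln(0.0912/0.0831)/(2πk) = 0.09301/(2π·21.8) = 6.790×10^-4 m·K/W
  R'_conv,out = 1/(2πr h) = 1/(2π·0.0912·19.5) = 0.08949 m·K/W
ΣR = 0.008597 + 9.149×10^-5 + 1.742 + 6.790×10^-4 + 0.08949 = 1.841 m·K/W
Q' = ΔT/ΣR = (481 °C − 38.7 °C)/1.841 = 240.2 W/m
From the inner boundary to the ceramic fibre blanket/titanium interface, ΣR_partial = 1.751 m·K/W.
T_interface = T_in − Q'·ΣR_partial = 481 °C − (240.2)(1.751) = 60.4 °C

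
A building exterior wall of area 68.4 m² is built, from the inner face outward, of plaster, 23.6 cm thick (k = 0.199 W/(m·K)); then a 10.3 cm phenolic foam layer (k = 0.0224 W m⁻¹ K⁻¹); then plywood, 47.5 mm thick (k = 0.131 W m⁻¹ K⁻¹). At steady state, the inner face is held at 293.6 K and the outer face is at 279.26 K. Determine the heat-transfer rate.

Treat each layer as a resistance in series:
  R_plaster = L/(kA) = 0.236/(0.199·68.4) = 0.01734 K/W
  R_phenolic foam = L/(kA) = 0.103/(0.0224·68.4) = 0.06723 K/W
  R_plywood = L/(kA) = 0.0475/(0.131·68.4) = 0.005301 K/W
ΣR = 0.01734 + 0.06723 + 0.005301 = 0.08987 K/W
Q = ΔT/ΣR = (293.6 K − 279.26 K)/0.08987 = 160 W

Q = 160 W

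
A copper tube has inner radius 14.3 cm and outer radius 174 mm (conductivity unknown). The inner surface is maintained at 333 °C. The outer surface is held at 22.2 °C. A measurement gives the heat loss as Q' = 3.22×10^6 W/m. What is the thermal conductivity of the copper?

ΣR = ΔT/Q' = |333 − 22.2|/3.22×10^6 = 9.652×10^-5 m·K/W
ln(r₂/r₁)/(2πk) = 9.652×10^-5 ⇒ k = 0.1962/(2π·9.652×10^-5) = 324 W/m·K

k = 324 W/m·K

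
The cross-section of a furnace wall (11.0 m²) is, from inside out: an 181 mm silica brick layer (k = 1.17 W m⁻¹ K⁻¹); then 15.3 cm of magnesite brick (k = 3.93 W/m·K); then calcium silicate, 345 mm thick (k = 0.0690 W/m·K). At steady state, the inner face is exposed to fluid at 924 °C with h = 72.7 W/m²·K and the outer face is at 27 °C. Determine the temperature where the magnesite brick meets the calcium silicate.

T = 888 °C

Resistance network (inner→outer):
  R_conv,in = 1/(hA) = 1/(72.7·11.0) = 0.001250 K/W
  R_silica brick = L/(kA) = 0.181/(1.17·11.0) = 0.01406 K/W
  R_magnesite brick = L/(kA) = 0.153/(3.93·11.0) = 0.003539 K/W
  R_calcium silicate = L/(kA) = 0.345/(0.0690·11.0) = 0.4545 K/W
ΣR = 0.001250 + 0.01406 + 0.003539 + 0.4545 = 0.4733 K/W
Q = ΔT/ΣR = (924 °C − 27 °C)/0.4733 = 1895 W
From the inner boundary to the magnesite brick/calcium silicate interface, ΣR_partial = 0.01885 K/W.
T_interface = T_in − Q·ΣR_partial = 924 °C − (1895)(0.01885) = 888 °C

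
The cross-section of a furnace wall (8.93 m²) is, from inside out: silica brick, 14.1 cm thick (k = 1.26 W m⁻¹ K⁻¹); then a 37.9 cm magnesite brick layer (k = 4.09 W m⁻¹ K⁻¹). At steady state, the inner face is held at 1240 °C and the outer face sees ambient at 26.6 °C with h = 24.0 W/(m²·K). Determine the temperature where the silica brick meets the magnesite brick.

Series thermal resistances, inner to outer:
  R_silica brick = L/(kA) = 0.141/(1.26·8.93) = 0.01253 K/W
  R_magnesite brick = L/(kA) = 0.379/(4.09·8.93) = 0.01038 K/W
  R_conv,out = 1/(hA) = 1/(24.0·8.93) = 0.004666 K/W
ΣR = 0.01253 + 0.01038 + 0.004666 = 0.02758 K/W
Q = ΔT/ΣR = (1240 °C − 26.6 °C)/0.02758 = 44000 W
From the inner boundary to the silica brick/magnesite brick interface, ΣR_partial = 0.01253 K/W.
T_interface = T_in − Q·ΣR_partial = 1240 °C − (44000)(0.01253) = 689 °C

T = 689 °C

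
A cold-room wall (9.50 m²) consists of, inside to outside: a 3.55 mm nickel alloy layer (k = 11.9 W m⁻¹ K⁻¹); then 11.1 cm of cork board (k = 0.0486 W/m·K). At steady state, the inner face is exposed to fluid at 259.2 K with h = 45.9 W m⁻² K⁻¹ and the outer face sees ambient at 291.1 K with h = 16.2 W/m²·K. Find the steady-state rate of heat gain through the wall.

Treat each layer as a resistance in series:
  R_conv,in = 1/(hA) = 1/(45.9·9.50) = 0.002293 K/W
  R_nickel alloy = L/(kA) = 0.00355/(11.9·9.50) = 3.140×10^-5 K/W
  R_cork board = L/(kA) = 0.111/(0.0486·9.50) = 0.2404 K/W
  R_conv,out = 1/(hA) = 1/(16.2·9.50) = 0.006498 K/W
ΣR = 0.002293 + 3.140×10^-5 + 0.2404 + 0.006498 = 0.2492 K/W
Q = ΔT/ΣR = (259.2 K − 291.1 K)/0.2492 = -128 W
(Negative Q ⇒ heat flows inward; heat gain = 128 W.)

Q = 128 W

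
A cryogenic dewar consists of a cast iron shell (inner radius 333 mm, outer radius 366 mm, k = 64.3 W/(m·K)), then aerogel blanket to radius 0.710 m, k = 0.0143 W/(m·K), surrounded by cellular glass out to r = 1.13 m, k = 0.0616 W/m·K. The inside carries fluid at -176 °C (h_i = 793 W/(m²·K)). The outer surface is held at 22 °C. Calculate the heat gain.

Resistance network (inner→outer):
  R_conv,in = 1/(4πr²h) = 1/(4π·0.333²·793) = 9.050×10^-4 K/W
  R_cast iron = (1/0.333 − 1/0.366)/(4πk) = 0.2708/(4π·64.3) = 3.351×10^-4 K/W
  R_aerogel blanket = (1/0.366 − 1/0.710)/(4πk) = 1.324/(4π·0.0143) = 7.367 K/W
  R_cellular glass = (1/0.710 − 1/1.13)/(4πk) = 0.5235/(4π·0.0616) = 0.6763 K/W
ΣR = 9.050×10^-4 + 3.351×10^-4 + 7.367 + 0.6763 = 8.045 K/W
Q = ΔT/ΣR = (-176 °C − 22 °C)/8.045 = -24.6 W
(Negative Q ⇒ heat flows inward; heat gain = 24.6 W.)

Q = 24.6 W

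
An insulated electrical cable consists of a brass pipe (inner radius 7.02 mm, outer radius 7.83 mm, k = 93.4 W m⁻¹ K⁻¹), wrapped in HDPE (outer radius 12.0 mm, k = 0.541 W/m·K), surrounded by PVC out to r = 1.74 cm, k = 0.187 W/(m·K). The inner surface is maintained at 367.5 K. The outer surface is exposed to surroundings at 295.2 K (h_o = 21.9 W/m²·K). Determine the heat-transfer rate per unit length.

Series thermal resistances, inner to outer:
  R'_brass = ln(0.00783/0.00702)/(2πk) = 0.1092/(2π·93.4) = 1.861×10^-4 m·K/W
  R'_HDPE = ln(0.0120/0.00783)/(2πk) = 0.4269/(2π·0.541) = 0.1256 m·K/W
  R'_PVC = ln(0.0174/0.0120)/(2πk) = 0.3716/(2π·0.187) = 0.3162 m·K/W
  R'_conv,out = 1/(2πr h) = 1/(2π·0.0174·21.9) = 0.4177 m·K/W
ΣR = 1.861×10^-4 + 0.1256 + 0.3162 + 0.4177 = 0.8597 m·K/W
Q' = ΔT/ΣR = (367.5 K − 295.2 K)/0.8597 = 84.1 W/m

Q' = 84.1 W/m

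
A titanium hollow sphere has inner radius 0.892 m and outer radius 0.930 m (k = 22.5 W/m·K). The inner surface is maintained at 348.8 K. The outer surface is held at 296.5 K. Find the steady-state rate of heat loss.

Q = 4πk·ΔT/(1/r₁ − 1/r₂) = 4π × 22.5 × 52.3 / (1/0.892 − 1/0.930) = 3.23×10^5 W

Q = 323 kW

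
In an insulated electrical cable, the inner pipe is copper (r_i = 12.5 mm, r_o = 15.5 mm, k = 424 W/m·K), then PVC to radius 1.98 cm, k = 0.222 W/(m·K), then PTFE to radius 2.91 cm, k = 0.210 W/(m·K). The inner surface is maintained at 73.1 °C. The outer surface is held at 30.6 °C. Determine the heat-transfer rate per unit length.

Q' = 90.9 W/m

Series thermal resistances, inner to outer:
  R'_copper = ln(0.0155/0.0125)/(2πk) = 0.2151/(2π·424) = 8.075×10^-5 m·K/W
  R'_PVC = ln(0.0198/0.0155)/(2πk) = 0.2448/(2π·0.222) = 0.1755 m·K/W
  R'_PTFE = ln(0.0291/0.0198)/(2πk) = 0.3851/(2π·0.210) = 0.2918 m·K/W
ΣR = 8.075×10^-5 + 0.1755 + 0.2918 = 0.4674 m·K/W
Q' = ΔT/ΣR = (73.1 °C − 30.6 °C)/0.4674 = 90.9 W/m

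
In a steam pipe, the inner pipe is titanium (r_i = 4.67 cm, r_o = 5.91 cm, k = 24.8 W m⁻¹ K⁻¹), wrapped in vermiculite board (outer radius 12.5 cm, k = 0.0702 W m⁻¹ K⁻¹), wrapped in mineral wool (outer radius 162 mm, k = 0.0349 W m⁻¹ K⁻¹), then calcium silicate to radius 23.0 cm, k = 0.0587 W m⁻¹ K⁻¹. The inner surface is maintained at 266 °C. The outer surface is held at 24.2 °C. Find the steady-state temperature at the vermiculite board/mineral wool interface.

T = 159 °C

Resistance network (inner→outer):
  R'_titanium = ln(0.0591/0.0467)/(2πk) = 0.2355/(2π·24.8) = 0.001511 m·K/W
  R'_vermiculite board = ln(0.125/0.0591)/(2πk) = 0.7491/(2π·0.0702) = 1.698 m·K/W
  R'_mineral wool = ln(0.162/0.125)/(2πk) = 0.2593/(2π·0.0349) = 1.182 m·K/W
  R'_calcium silicate = ln(0.230/0.162)/(2πk) = 0.3505/(2π·0.0587) = 0.9503 m·K/W
ΣR = 0.001511 + 1.698 + 1.182 + 0.9503 = 3.832 m·K/W
Q' = ΔT/ΣR = (266 °C − 24.2 °C)/3.832 = 63.10 W/m
From the inner boundary to the vermiculite board/mineral wool interface, ΣR_partial = 1.700 m·K/W.
T_interface = T_in − Q'·ΣR_partial = 266 °C − (63.10)(1.700) = 159 °C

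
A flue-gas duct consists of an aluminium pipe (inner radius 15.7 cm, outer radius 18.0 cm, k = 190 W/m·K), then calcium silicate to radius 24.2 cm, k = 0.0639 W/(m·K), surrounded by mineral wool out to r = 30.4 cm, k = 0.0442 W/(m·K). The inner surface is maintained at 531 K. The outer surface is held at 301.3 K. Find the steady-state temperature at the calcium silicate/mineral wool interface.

Series thermal resistances, inner to outer:
  R'_aluminium = ln(0.180/0.157)/(2πk) = 0.1367/(2π·190) = 1.145×10^-4 m·K/W
  R'_calcium silicate = ln(0.242/0.180)/(2πk) = 0.2960/(2π·0.0639) = 0.7372 m·K/W
  R'_mineral wool = ln(0.304/0.242)/(2πk) = 0.2281/(2π·0.0442) = 0.8213 m·K/W
ΣR = 1.145×10^-4 + 0.7372 + 0.8213 = 1.559 m·K/W
Q' = ΔT/ΣR = (531 K − 301.3 K)/1.559 = 147.3 W/m
From the inner boundary to the calcium silicate/mineral wool interface, ΣR_partial = 0.7373 m·K/W.
T_interface = T_in − Q'·ΣR_partial = 531 K − (147.3)(0.7373) = 422 K

T = 422 K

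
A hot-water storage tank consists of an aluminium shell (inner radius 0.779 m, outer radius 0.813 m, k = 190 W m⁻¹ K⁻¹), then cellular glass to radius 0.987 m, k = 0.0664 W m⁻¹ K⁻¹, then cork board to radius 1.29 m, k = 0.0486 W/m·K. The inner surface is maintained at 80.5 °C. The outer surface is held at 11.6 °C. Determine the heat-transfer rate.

Series thermal resistances, inner to outer:
  R_aluminium = (1/0.779 − 1/0.813)/(4πk) = 0.05368/(4π·190) = 2.248×10^-5 K/W
  R_cellular glass = (1/0.813 − 1/0.987)/(4πk) = 0.2168/(4π·0.0664) = 0.2599 K/W
  R_cork board = (1/0.987 − 1/1.29)/(4πk) = 0.2380/(4π·0.0486) = 0.3897 K/W
ΣR = 2.248×10^-5 + 0.2599 + 0.3897 = 0.6496 K/W
Q = ΔT/ΣR = (80.5 °C − 11.6 °C)/0.6496 = 106 W

Q = 106 W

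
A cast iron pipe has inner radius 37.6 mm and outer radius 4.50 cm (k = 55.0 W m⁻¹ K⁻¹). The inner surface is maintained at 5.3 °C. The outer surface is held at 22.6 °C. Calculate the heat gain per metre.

Q' = 33.3 kW/m

Q' = 2πk·ΔT/ln(r₂/r₁) = 2π × 55.0 × 17.3 / ln(0.0450/0.0376) = 33300 W/m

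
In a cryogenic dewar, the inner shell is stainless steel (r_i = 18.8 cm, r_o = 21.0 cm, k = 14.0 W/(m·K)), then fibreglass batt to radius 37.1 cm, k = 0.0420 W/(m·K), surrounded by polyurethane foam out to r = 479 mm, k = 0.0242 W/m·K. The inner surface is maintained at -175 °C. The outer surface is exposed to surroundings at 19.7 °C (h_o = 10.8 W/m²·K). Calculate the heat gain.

Series thermal resistances, inner to outer:
  R_stainless steel = (1/0.188 − 1/0.210)/(4πk) = 0.5572/(4π·14.0) = 0.003167 K/W
  R_fibreglass batt = (1/0.210 − 1/0.371)/(4πk) = 2.066/(4π·0.0420) = 3.915 K/W
  R_polyurethane foam = (1/0.371 − 1/0.479)/(4πk) = 0.6077/(4π·0.0242) = 1.998 K/W
  R_conv,out = 1/(4πr²h) = 1/(4π·0.479²·10.8) = 0.03211 K/W
ΣR = 0.003167 + 3.915 + 1.998 + 0.03211 = 5.948 K/W
Q = ΔT/ΣR = (-175 °C − 19.7 °C)/5.948 = -32.7 W
(Negative Q ⇒ heat flows inward; heat gain = 32.7 W.)

Q = 32.7 W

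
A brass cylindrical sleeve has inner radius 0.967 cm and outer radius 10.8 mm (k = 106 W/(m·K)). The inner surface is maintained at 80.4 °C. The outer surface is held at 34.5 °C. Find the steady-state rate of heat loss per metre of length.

Q' = 2.77×10^5 W/m

Q' = 2πk·ΔT/ln(r₂/r₁) = 2π × 106 × 45.9 / ln(0.0108/0.00967) = 2.77×10^5 W/m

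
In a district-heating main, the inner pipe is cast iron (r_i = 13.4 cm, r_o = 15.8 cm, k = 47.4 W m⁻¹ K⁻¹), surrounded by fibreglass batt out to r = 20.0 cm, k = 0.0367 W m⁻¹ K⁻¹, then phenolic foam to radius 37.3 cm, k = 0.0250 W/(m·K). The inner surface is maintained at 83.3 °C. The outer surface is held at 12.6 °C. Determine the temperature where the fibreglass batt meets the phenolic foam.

T = 68.8 °C

Series thermal resistances, inner to outer:
  R'_cast iron = ln(0.158/0.134)/(2πk) = 0.1648/(2π·47.4) = 5.532×10^-4 m·K/W
  R'_fibreglass batt = ln(0.200/0.158)/(2πk) = 0.2357/(2π·0.0367) = 1.022 m·K/W
  R'_phenolic foam = ln(0.373/0.200)/(2πk) = 0.6233/(2π·0.0250) = 3.968 m·K/W
ΣR = 5.532×10^-4 + 1.022 + 3.968 = 4.991 m·K/W
Q' = ΔT/ΣR = (83.3 °C − 12.6 °C)/4.991 = 14.17 W/m
From the inner boundary to the fibreglass batt/phenolic foam interface, ΣR_partial = 1.023 m·K/W.
T_interface = T_in − Q'·ΣR_partial = 83.3 °C − (14.17)(1.023) = 68.8 °C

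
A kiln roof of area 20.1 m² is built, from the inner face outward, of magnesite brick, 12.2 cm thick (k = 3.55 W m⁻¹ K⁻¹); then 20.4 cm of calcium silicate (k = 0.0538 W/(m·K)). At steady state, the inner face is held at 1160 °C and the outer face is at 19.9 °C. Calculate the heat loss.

Q = 5.99 kW

Series thermal resistances, inner to outer:
  R_magnesite brick = L/(kA) = 0.122/(3.55·20.1) = 0.001710 K/W
  R_calcium silicate = L/(kA) = 0.204/(0.0538·20.1) = 0.1886 K/W
ΣR = 0.001710 + 0.1886 = 0.1903 K/W
Q = ΔT/ΣR = (1160 °C − 19.9 °C)/0.1903 = 5990 W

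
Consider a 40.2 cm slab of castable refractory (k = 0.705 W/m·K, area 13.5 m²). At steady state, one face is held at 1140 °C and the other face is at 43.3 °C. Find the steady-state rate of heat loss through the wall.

Q = kA·ΔT/L = 0.705 × 13.5 × |1140 °C − 43.3 °C| / 0.402 = 26000 W

Q = 26.0 kW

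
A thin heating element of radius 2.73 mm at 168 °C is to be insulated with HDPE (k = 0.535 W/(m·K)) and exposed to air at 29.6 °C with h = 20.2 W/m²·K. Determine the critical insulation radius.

r_cr = 2.65 cm

For a cylinder, r_cr = k_ins/h = 0.535/20.2 = 0.0265 m = 2.65 cm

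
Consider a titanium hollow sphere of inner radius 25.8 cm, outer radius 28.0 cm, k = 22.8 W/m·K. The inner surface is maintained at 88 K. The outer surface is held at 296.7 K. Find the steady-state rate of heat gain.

Q = 4πk·ΔT/(1/r₁ − 1/r₂) = 4π × 22.8 × 208.7 / (1/0.258 − 1/0.280) = 1.96×10^5 W

Q = 196 kW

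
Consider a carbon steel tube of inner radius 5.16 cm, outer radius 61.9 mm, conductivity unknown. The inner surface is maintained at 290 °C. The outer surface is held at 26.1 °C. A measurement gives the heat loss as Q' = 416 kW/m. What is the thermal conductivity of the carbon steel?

k = 45.7 W/m·K

ΣR = ΔT/Q' = |290 − 26.1|/4.16×10^5 = 6.344×10^-4 m·K/W
ln(r₂/r₁)/(2πk) = 6.344×10^-4 ⇒ k = 0.1820/(2π·6.344×10^-4) = 45.7 W/m·K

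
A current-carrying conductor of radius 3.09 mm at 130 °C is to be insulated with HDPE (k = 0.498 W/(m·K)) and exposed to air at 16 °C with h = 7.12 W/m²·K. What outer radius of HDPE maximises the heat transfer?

r_cr = 6.99 cm

For a cylinder, r_cr = k_ins/h = 0.498/7.12 = 0.0699 m = 6.99 cm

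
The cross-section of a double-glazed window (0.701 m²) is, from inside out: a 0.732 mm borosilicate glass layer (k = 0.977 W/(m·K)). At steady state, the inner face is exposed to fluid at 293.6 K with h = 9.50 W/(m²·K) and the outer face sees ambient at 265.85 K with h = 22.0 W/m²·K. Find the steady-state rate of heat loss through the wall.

Resistance network (inner→outer):
  R_conv,in = 1/(hA) = 1/(9.50·0.701) = 0.1502 K/W
  R_borosilicate glass = L/(kA) = 7.32×10^-4/(0.977·0.701) = 0.001069 K/W
  R_conv,out = 1/(hA) = 1/(22.0·0.701) = 0.06484 K/W
ΣR = 0.1502 + 0.001069 + 0.06484 = 0.2161 K/W
Q = ΔT/ΣR = (293.6 K − 265.85 K)/0.2161 = 128 W

Q = 128 W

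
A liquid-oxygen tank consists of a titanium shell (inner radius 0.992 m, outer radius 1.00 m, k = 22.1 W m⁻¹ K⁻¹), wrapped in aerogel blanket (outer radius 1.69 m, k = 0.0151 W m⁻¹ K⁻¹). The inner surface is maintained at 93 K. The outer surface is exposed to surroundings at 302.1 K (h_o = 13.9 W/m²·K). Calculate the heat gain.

Q = 97.1 W

Resistance network (inner→outer):
  R_titanium = (1/0.992 − 1/1.00)/(4πk) = 0.008065/(4π·22.1) = 2.904×10^-5 K/W
  R_aerogel blanket = (1/1.00 − 1/1.69)/(4πk) = 0.4083/(4π·0.0151) = 2.152 K/W
  R_conv,out = 1/(4πr²h) = 1/(4π·1.69²·13.9) = 0.002004 K/W
ΣR = 2.904×10^-5 + 2.152 + 0.002004 = 2.154 K/W
Q = ΔT/ΣR = (93 K − 302.1 K)/2.154 = -97.1 W
(Negative Q ⇒ heat flows inward; heat gain = 97.1 W.)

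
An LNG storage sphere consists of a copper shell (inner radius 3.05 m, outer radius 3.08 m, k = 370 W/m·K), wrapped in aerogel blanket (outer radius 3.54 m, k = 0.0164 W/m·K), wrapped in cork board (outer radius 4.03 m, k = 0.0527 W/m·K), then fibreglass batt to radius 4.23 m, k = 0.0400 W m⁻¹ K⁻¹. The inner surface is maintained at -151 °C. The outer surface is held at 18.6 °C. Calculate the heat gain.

Resistance network (inner→outer):
  R_copper = (1/3.05 − 1/3.08)/(4πk) = 0.003194/(4π·370) = 6.868×10^-7 K/W
  R_aerogel blanket = (1/3.08 − 1/3.54)/(4πk) = 0.04219/(4π·0.0164) = 0.2047 K/W
  R_cork board = (1/3.54 − 1/4.03)/(4πk) = 0.03435/(4π·0.0527) = 0.05186 K/W
  R_fibreglass batt = (1/4.03 − 1/4.23)/(4πk) = 0.01173/(4π·0.0400) = 0.02334 K/W
ΣR = 6.868×10^-7 + 0.2047 + 0.05186 + 0.02334 = 0.2799 K/W
Q = ΔT/ΣR = (-151 °C − 18.6 °C)/0.2799 = -606 W
(Negative Q ⇒ heat flows inward; heat gain = 606 W.)

Q = 606 W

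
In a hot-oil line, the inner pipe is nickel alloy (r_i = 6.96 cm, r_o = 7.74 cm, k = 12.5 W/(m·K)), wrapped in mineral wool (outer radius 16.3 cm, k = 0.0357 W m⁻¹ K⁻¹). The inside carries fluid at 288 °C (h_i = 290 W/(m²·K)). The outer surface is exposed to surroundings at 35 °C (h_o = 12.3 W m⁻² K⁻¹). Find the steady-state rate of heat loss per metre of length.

Q' = 74.2 W/m

Series thermal resistances, inner to outer:
  R'_conv,in = 1/(2πr h) = 1/(2π·0.0696·290) = 0.007885 m·K/W
  R'_nickel alloy = ln(0.0774/0.0696)/(2πk) = 0.1062/(2π·12.5) = 0.001352 m·K/W
  R'_mineral wool = ln(0.163/0.0774)/(2πk) = 0.7448/(2π·0.0357) = 3.320 m·K/W
  R'_conv,out = 1/(2πr h) = 1/(2π·0.163·12.3) = 0.07938 m·K/W
ΣR = 0.007885 + 0.001352 + 3.320 + 0.07938 = 3.409 m·K/W
Q' = ΔT/ΣR = (288 °C − 35 °C)/3.409 = 74.2 W/m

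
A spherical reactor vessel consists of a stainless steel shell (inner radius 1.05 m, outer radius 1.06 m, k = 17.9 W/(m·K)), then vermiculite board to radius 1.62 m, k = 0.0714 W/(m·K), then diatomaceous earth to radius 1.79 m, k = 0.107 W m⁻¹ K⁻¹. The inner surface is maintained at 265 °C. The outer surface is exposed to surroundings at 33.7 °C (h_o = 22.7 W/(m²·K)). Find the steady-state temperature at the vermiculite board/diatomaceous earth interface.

T = 59.0 °C

Series thermal resistances, inner to outer:
  R_stainless steel = (1/1.05 − 1/1.06)/(4πk) = 0.008985/(4π·17.9) = 3.994×10^-5 K/W
  R_vermiculite board = (1/1.06 − 1/1.62)/(4πk) = 0.3261/(4π·0.0714) = 0.3635 K/W
  R_diatomaceous earth = (1/1.62 − 1/1.79)/(4πk) = 0.05862/(4π·0.107) = 0.04360 K/W
  R_conv,out = 1/(4πr²h) = 1/(4π·1.79²·22.7) = 0.001094 K/W
ΣR = 3.994×10^-5 + 0.3635 + 0.04360 + 0.001094 = 0.4082 K/W
Q = ΔT/ΣR = (265 °C − 33.7 °C)/0.4082 = 566.6 W
From the inner boundary to the vermiculite board/diatomaceous earth interface, ΣR_partial = 0.3635 K/W.
T_interface = T_in − Q·ΣR_partial = 265 °C − (566.6)(0.3635) = 59.0 °C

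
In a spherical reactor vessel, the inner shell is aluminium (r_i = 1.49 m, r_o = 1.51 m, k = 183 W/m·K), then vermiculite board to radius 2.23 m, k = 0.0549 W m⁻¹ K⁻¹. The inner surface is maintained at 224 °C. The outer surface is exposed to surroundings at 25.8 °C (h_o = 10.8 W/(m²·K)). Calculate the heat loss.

Q = 636 W

Series thermal resistances, inner to outer:
  R_aluminium = (1/1.49 − 1/1.51)/(4πk) = 0.008889/(4π·183) = 3.866×10^-6 K/W
  R_vermiculite board = (1/1.51 − 1/2.23)/(4πk) = 0.2138/(4π·0.0549) = 0.3099 K/W
  R_conv,out = 1/(4πr²h) = 1/(4π·2.23²·10.8) = 0.001482 K/W
ΣR = 3.866×10^-6 + 0.3099 + 0.001482 = 0.3114 K/W
Q = ΔT/ΣR = (224 °C − 25.8 °C)/0.3114 = 636 W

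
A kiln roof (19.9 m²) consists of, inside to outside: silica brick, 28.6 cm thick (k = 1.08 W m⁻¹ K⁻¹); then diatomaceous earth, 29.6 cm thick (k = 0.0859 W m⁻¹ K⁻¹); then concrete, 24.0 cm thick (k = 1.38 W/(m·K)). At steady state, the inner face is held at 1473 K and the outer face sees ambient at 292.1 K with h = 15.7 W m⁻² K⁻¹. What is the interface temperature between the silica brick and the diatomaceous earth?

Treat each layer as a resistance in series:
  R_silica brick = L/(kA) = 0.286/(1.08·19.9) = 0.01331 K/W
  R_diatomaceous earth = L/(kA) = 0.296/(0.0859·19.9) = 0.1732 K/W
  R_concrete = L/(kA) = 0.240/(1.38·19.9) = 0.008739 K/W
  R_conv,out = 1/(hA) = 1/(15.7·19.9) = 0.003201 K/W
ΣR = 0.01331 + 0.1732 + 0.008739 + 0.003201 = 0.1984 K/W
Q = ΔT/ΣR = (1473 K − 292.1 K)/0.1984 = 5952 W
From the inner boundary to the silica brick/diatomaceous earth interface, ΣR_partial = 0.01331 K/W.
T_interface = T_in − Q·ΣR_partial = 1473 K − (5952)(0.01331) = 1394 K

T = 1394 K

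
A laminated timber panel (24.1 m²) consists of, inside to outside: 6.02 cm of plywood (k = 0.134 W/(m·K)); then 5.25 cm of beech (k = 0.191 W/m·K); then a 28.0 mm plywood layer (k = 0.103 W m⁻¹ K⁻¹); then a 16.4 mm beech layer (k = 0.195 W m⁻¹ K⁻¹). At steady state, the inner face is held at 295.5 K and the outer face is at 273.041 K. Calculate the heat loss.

Series thermal resistances, inner to outer:
  R_plywood = L/(kA) = 0.0602/(0.134·24.1) = 0.01864 K/W
  R_beech = L/(kA) = 0.0525/(0.191·24.1) = 0.01141 K/W
  R_plywood = L/(kA) = 0.0280/(0.103·24.1) = 0.01128 K/W
  R_beech = L/(kA) = 0.0164/(0.195·24.1) = 0.003490 K/W
ΣR = 0.01864 + 0.01141 + 0.01128 + 0.003490 = 0.04482 K/W
Q = ΔT/ΣR = (295.5 K − 273.041 K)/0.04482 = 501 W

Q = 501 W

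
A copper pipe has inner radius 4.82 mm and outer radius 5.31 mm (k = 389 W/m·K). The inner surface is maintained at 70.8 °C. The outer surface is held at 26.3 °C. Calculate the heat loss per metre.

Q' = 2πk·ΔT/ln(r₂/r₁) = 2π × 389 × 44.5 / ln(0.00531/0.00482) = 1.12×10^6 W/m

Q' = 1120 kW/m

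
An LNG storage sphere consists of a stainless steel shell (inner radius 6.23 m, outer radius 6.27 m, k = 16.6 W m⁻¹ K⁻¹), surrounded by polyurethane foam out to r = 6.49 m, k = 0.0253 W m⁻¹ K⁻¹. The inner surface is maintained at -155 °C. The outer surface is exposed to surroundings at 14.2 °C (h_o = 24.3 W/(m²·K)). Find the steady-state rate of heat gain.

Treat each layer as a resistance in series:
  R_stainless steel = (1/6.23 − 1/6.27)/(4πk) = 0.001024/(4π·16.6) = 4.909×10^-6 K/W
  R_polyurethane foam = (1/6.27 − 1/6.49)/(4πk) = 0.005406/(4π·0.0253) = 0.01701 K/W
  R_conv,out = 1/(4πr²h) = 1/(4π·6.49²·24.3) = 7.775×10^-5 K/W
ΣR = 4.909×10^-6 + 0.01701 + 7.775×10^-5 = 0.01709 K/W
Q = ΔT/ΣR = (-155 °C − 14.2 °C)/0.01709 = -9900 W
(Negative Q ⇒ heat flows inward; heat gain = 9900 W.)

Q = 9.90 kW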